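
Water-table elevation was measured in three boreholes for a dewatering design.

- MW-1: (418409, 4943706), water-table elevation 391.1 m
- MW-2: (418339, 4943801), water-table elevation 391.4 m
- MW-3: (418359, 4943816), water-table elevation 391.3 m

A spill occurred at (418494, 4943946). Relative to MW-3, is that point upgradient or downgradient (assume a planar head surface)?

With h = a·x + b·y + c and MW-1 as origin, the differences give:
  (-70)·a + 95·b = +0.3
  (-50)·a + 110·b = +0.2
Eliminate b (×110 and ×95, subtract): -2950·a = 14.00 → a = ∂h/∂x = -0.004746
Back-substitute: b = ∂h/∂y = -0.0003390.
Head at (418494, 4943946) = 391.1 + (-0.004746)·(85) + (-0.0003390)·(240) = 390.62 m.
That is lower than the 391.3 m at MW-3, so the point is downgradient.

downgradient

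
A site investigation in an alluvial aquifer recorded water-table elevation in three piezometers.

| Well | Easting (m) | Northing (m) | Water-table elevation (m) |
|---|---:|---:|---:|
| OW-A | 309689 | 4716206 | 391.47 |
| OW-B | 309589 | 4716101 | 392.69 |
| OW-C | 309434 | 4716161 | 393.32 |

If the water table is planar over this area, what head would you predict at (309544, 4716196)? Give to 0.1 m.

392.4 m

Three-point gradient (reference OW-A): Δ to OW-B = (-100, -105, +1.22), Δ to OW-C = (-255, -45, +1.85).
∂h/∂x = -0.006256, ∂h/∂y = -0.005661 (det = -22275).
h(309544, 4716196) = 391.47 + (-0.006256)·(-145) + (-0.005661)·(-10) = 391.47 +0.907 +0.057 = 392.434 m.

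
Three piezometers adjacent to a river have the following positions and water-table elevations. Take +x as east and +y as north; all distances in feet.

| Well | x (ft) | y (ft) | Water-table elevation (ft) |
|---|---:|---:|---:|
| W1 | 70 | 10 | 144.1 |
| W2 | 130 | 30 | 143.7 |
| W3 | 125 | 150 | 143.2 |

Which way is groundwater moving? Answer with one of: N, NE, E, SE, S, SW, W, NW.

NE

Three-point gradient (reference W1): Δ to W2 = (60, 20, -0.4), Δ to W3 = (55, 140, -0.9).
∂h/∂x = -0.005205, ∂h/∂y = -0.004384 (det = 7300).
Flow = −∇h = (+0.005205 east, +0.004384 north), which points northeast.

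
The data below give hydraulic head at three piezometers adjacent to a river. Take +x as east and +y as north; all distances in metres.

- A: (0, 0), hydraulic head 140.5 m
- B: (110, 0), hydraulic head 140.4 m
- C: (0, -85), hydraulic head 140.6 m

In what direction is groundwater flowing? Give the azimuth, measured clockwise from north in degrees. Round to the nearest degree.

∂h/∂x = (140.4 − 140.5) / (110 − 0) = -0.0009091
∂h/∂y = (140.6 − 140.5) / (-85 − 0) = -0.001176
Flow direction (−∇h) has components (+0.0009091 E, +0.001176 N).
Azimuth = atan2(E, N) = atan2(+0.0009091, +0.001176) = 37.7° ≈ 038°.

038°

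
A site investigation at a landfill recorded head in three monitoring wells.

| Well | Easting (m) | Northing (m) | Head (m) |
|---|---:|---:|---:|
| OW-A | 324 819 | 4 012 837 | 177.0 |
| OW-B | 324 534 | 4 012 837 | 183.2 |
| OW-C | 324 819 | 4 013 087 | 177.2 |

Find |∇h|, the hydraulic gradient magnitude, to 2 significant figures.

∂h/∂x = (183.2 − 177.0) / (324534 − 324819) = -0.02175
∂h/∂y = (177.2 − 177.0) / (4013087 − 4012837) = +0.0008000
|∇h| = √(-0.02175² + 0.0008000²) = 0.02176

0.022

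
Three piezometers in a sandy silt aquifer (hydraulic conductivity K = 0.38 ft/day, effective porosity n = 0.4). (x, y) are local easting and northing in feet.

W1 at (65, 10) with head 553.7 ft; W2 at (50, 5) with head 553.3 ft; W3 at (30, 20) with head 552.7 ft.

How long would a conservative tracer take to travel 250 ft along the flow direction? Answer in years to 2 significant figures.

With h = a·x + b·y + c and W1 as origin, the differences give:
  (-15)·a + (-5)·b = -0.4
  (-35)·a + 10·b = -1.0
Eliminate b (×10 and ×(-5), subtract): -325·a = -9.00 → a = ∂h/∂x = +0.02769
Back-substitute: b = ∂h/∂y = -0.003077.
|∇h| = √(0.02769² + -0.003077²) = 0.02786
Seepage velocity v = K·i/n = 0.38 × 0.02786 / 0.4 = 0.02647 ft/day.
t = 250 / 0.02647 = 9445 days = 25.9 years.

26 years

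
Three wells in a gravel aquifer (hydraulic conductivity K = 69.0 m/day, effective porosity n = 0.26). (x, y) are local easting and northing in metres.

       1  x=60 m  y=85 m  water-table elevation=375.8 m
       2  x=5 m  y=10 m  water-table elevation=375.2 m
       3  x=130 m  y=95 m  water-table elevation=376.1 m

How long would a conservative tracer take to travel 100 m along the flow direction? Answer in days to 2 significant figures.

58 days

Differences from 1: to 2 (Δx, Δy, Δh) = (-55, -75, -0.6); to 3 = (70, 10, +0.3).
Determinant of the coordinate differences = (-55)·10 − 70·(-75) = 4700.
∂h/∂x = [(-0.6)·10 − (+0.3)·(-75)] / 4700 = +0.003511
∂h/∂y = [(-55)·(+0.3) − 70·(-0.6)] / 4700 = +0.005426
|∇h| = √(0.003511² + 0.005426²) = 0.006463
Seepage velocity v = K·i/n = 69.0 × 0.006463 / 0.26 = 1.715 m/day.
t = 100 / 1.715 = 58.31 days.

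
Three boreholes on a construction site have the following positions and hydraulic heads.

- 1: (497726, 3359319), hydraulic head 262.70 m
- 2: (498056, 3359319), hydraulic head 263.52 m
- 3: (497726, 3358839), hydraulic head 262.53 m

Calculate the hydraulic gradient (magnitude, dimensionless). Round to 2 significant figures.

0.0025

∂h/∂x = (263.52 − 262.70) / (498056 − 497726) = +0.002485
∂h/∂y = (262.53 − 262.70) / (3358839 − 3359319) = +0.0003542
|∇h| = √(0.002485² + 0.0003542²) = 0.00251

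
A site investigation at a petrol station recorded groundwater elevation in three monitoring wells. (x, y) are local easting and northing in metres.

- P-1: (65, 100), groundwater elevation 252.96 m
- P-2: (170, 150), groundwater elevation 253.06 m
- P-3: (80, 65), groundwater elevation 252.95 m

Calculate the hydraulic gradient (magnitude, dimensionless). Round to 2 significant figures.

0.00089

Taking P-1 as reference: P-2−P-1 = (105, 50, +0.10); P-3−P-1 = (15, -35, -0.01).
Determinant of the coordinate differences = 105·(-35) − 15·50 = -4425.
∂h/∂x = [(+0.10)·(-35) − (-0.01)·50] / -4425 = +0.0006780
∂h/∂y = [105·(-0.01) − 15·(+0.10)] / -4425 = +0.0005763
|∇h| = √(0.0006780² + 0.0005763²) = 0.0008898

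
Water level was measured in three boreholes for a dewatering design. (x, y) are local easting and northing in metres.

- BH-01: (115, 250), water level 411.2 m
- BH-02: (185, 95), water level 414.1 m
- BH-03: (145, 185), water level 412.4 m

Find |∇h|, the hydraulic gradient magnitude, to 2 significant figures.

With h = a·x + b·y + c and BH-01 as origin, the differences give:
  70·a + (-155)·b = +2.9
  30·a + (-65)·b = +1.2
Eliminate b (×(-65) and ×(-155), subtract): 100·a = -2.50 → a = ∂h/∂x = -0.02500
Back-substitute: b = ∂h/∂y = -0.03000.
|∇h| = √(-0.02500² + -0.03000²) = 0.03905

0.039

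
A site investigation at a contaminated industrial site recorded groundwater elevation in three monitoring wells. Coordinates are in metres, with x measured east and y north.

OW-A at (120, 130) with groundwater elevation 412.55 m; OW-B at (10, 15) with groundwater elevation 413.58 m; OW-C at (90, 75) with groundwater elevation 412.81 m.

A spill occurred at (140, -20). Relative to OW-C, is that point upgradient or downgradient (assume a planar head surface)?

downgradient

Taking OW-A as reference: OW-B−OW-A = (-110, -115, +1.03); OW-C−OW-A = (-30, -55, +0.26).
Determinant of the coordinate differences = (-110)·(-55) − (-30)·(-115) = 2600.
∂h/∂x = [(+1.03)·(-55) − (+0.26)·(-115)] / 2600 = -0.01029
∂h/∂y = [(-110)·(+0.26) − (-30)·(+1.03)] / 2600 = +0.0008846
Head at (140, -20) = 412.55 + (-0.01029)·(20) + (+0.0008846)·(-150) = 412.21 m.
That is lower than the 412.81 m at OW-C, so the point is downgradient.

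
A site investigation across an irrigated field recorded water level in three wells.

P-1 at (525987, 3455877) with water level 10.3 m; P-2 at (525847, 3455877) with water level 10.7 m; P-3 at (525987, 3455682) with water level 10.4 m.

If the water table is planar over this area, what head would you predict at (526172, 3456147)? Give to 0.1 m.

9.6 m

∂h/∂x = (10.7 − 10.3) / (525847 − 525987) = -0.002857
∂h/∂y = (10.4 − 10.3) / (3455682 − 3455877) = -0.0005128
h(526172, 3456147) = 10.3 + (-0.002857)·(185) + (-0.0005128)·(270) = 10.3 -0.529 -0.138 = 9.633 m.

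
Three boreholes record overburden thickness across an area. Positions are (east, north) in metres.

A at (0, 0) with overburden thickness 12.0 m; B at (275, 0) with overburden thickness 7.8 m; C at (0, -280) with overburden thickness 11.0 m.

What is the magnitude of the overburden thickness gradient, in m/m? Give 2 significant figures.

0.016 m/m

∂d/∂x = (7.8 − 12.0) / (275 − 0) = -0.01527
∂d/∂y = (11.0 − 12.0) / (-280 − 0) = +0.003571
|∇f| = √(-0.01527² + 0.003571²) = 0.01568 m/m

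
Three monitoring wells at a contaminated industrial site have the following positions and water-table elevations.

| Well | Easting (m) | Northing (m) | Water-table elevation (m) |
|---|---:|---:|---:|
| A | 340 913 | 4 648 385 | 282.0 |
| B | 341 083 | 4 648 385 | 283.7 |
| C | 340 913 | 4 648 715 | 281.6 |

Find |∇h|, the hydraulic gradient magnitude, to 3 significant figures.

∂h/∂x = (283.7 − 282.0) / (341083 − 340913) = +0.010000
∂h/∂y = (281.6 − 282.0) / (4648715 − 4648385) = -0.001212
|∇h| = √(0.010000² + -0.001212²) = 0.01007

0.0101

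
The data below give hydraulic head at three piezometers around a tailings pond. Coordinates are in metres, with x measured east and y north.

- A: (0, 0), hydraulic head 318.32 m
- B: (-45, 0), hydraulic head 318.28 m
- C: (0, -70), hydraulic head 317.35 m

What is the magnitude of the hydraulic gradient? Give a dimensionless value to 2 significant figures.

0.014

∂h/∂x = (318.28 − 318.32) / (-45 − 0) = +0.0008889
∂h/∂y = (317.35 − 318.32) / (-70 − 0) = +0.01386
|∇h| = √(0.0008889² + 0.01386²) = 0.01389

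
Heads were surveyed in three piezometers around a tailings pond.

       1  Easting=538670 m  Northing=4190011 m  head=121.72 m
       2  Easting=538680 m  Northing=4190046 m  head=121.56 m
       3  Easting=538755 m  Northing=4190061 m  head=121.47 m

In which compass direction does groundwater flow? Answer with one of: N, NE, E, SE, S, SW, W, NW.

N

Differences from 1: to 2 (Δx, Δy, Δh) = (10, 35, -0.16); to 3 = (85, 50, -0.25).
Solve a·Δx + b·Δy = Δh: det = 10·50 − 85·35 = -2475.
∂h/∂x = [(-0.16)·50 − (-0.25)·35] / -2475 = -0.0003030
∂h/∂y = [10·(-0.25) − 85·(-0.16)] / -2475 = -0.004485
Flow = −∇h = (+0.0003030 east, +0.004485 north), which points north.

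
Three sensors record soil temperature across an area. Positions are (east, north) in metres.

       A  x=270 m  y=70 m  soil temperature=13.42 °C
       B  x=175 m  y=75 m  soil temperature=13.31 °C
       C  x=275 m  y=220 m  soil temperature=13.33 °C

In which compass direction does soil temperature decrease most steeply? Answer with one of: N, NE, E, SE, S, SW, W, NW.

NW

Differences from A: to B (Δx, Δy, Δh) = (-95, 5, -0.11); to C = (5, 150, -0.09).
Solve a·Δx + b·Δy = ΔT: det = (-95)·150 − 5·5 = -14275.
∂T/∂x = [(-0.11)·150 − (-0.09)·5] / -14275 = +0.001124
∂T/∂y = [(-95)·(-0.09) − 5·(-0.11)] / -14275 = -0.0006375
Steepest decrease is along −∇f = (-0.001124 E, +0.0006375 N) → northwest.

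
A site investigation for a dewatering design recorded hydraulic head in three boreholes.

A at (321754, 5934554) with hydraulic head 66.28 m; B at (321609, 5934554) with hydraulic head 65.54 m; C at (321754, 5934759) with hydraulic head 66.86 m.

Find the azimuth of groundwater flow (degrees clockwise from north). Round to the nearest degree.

∂h/∂x = (65.54 − 66.28) / (321609 − 321754) = +0.005103
∂h/∂y = (66.86 − 66.28) / (5934759 − 5934554) = +0.002829
Flow direction (−∇h) has components (-0.005103 E, -0.002829 N).
Azimuth = atan2(E, N) = atan2(-0.005103, -0.002829) = 241.0° ≈ 241°.

241°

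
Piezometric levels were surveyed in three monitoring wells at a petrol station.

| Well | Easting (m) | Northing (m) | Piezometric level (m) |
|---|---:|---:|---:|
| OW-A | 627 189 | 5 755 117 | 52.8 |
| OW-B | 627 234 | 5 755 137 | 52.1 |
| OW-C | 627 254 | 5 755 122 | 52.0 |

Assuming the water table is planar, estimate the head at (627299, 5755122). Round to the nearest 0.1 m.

Differences from OW-A: to OW-B (Δx, Δy, Δh) = (45, 20, -0.7); to OW-C = (65, 5, -0.8).
Solve a·Δx + b·Δy = Δh: det = 45·5 − 65·20 = -1075.
∂h/∂x = [(-0.7)·5 − (-0.8)·20] / -1075 = -0.01163
∂h/∂y = [45·(-0.8) − 65·(-0.7)] / -1075 = -0.008837
h(627299, 5755122) = 52.8 + (-0.01163)·(110) + (-0.008837)·(5) = 52.8 -1.279 -0.044 = 51.477 m.

51.5 m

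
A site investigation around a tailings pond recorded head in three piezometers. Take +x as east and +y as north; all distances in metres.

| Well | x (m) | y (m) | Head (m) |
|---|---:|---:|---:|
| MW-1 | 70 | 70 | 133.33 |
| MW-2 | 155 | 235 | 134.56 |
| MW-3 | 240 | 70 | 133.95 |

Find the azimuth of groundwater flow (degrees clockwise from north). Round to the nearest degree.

With h = a·x + b·y + c and MW-1 as origin, the differences give:
  85·a + 165·b = +1.23
  170·a + 0·b = +0.62
Eliminate b (×0 and ×165, subtract): -28050·a = -102.300 → a = ∂h/∂x = +0.003647
Back-substitute: b = ∂h/∂y = +0.005576.
Flow direction (−∇h) has components (-0.003647 E, -0.005576 N).
Azimuth = atan2(E, N) = atan2(-0.003647, -0.005576) = 213.2° ≈ 213°.

213°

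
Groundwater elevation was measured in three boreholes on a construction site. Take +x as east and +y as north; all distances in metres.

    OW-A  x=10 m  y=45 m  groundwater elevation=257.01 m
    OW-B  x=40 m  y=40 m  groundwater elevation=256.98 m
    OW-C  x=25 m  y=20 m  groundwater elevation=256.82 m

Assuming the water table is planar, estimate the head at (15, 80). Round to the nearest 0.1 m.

257.3 m

Taking OW-A as reference: OW-B−OW-A = (30, -5, -0.03); OW-C−OW-A = (15, -25, -0.19).
Determinant of the coordinate differences = 30·(-25) − 15·(-5) = -675.
∂h/∂x = [(-0.03)·(-25) − (-0.19)·(-5)] / -675 = +0.0002963
∂h/∂y = [30·(-0.19) − 15·(-0.03)] / -675 = +0.007778
h(15, 80) = 257.01 + (+0.0002963)·(5) + (+0.007778)·(35) = 257.01 +0.001 +0.272 = 257.284 m.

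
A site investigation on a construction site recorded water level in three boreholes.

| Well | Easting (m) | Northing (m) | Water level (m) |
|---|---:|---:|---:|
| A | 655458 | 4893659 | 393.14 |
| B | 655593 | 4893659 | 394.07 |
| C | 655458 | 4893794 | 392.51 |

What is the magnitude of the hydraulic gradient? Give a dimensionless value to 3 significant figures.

0.00832

∂h/∂x = (394.07 − 393.14) / (655593 − 655458) = +0.006889
∂h/∂y = (392.51 − 393.14) / (4893794 − 4893659) = -0.004667
|∇h| = √(0.006889² + -0.004667²) = 0.008321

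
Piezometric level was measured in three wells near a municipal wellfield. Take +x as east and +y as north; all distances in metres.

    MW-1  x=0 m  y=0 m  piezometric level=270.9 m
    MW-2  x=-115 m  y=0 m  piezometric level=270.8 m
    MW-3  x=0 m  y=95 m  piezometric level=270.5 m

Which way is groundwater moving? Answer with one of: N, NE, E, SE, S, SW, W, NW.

∂h/∂x = (270.8 − 270.9) / (-115 − 0) = +0.0008696
∂h/∂y = (270.5 − 270.9) / (95 − 0) = -0.004211
Flow = −∇h = (-0.0008696 east, +0.004211 north), which points north.

N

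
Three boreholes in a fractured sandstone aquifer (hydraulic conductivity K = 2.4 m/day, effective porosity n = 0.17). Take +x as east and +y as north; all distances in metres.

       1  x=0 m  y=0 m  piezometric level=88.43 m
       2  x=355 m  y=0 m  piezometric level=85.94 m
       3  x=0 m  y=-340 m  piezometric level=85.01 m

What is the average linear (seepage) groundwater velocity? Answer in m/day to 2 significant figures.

0.17 m/day

∂h/∂x = (85.94 − 88.43) / (355 − 0) = -0.007014
∂h/∂y = (85.01 − 88.43) / (-340 − 0) = +0.01006
|∇h| = √(-0.007014² + 0.01006²) = 0.01226
Seepage velocity v = K·i/n = 2.4 × 0.01226 / 0.17 = 0.1731 m/day.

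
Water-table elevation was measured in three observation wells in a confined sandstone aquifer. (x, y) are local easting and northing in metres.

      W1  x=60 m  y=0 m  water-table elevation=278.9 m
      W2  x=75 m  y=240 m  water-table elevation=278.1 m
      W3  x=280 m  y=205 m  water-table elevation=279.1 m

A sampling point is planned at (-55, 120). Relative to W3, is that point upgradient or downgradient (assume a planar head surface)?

With h = a·x + b·y + c and W1 as origin, the differences give:
  15·a + 240·b = -0.8
  220·a + 205·b = +0.2
Eliminate b (×205 and ×240, subtract): -49725·a = -212.00 → a = ∂h/∂x = +0.004263
Back-substitute: b = ∂h/∂y = -0.003600.
Head at (-55, 120) = 278.9 + (+0.004263)·(-115) + (-0.003600)·(120) = 277.98 m.
That is lower than the 279.1 m at W3, so the point is downgradient.

downgradient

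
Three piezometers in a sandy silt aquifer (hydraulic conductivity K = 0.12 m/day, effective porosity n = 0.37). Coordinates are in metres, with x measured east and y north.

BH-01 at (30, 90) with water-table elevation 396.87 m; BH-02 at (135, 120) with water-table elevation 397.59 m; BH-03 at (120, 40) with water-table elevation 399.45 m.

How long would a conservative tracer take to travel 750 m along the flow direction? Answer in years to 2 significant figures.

Taking BH-01 as reference: BH-02−BH-01 = (105, 30, +0.72); BH-03−BH-01 = (90, -50, +2.58).
Solve a·Δx + b·Δy = Δh: det = 105·(-50) − 90·30 = -7950.
∂h/∂x = [(+0.72)·(-50) − (+2.58)·30] / -7950 = +0.01426
∂h/∂y = [105·(+2.58) − 90·(+0.72)] / -7950 = -0.02592
|∇h| = √(0.01426² + -0.02592²) = 0.02958
Seepage velocity v = K·i/n = 0.12 × 0.02958 / 0.37 = 0.009594 m/day.
t = 750 / 0.009594 = 7.817e+04 days = 214 years.

210 years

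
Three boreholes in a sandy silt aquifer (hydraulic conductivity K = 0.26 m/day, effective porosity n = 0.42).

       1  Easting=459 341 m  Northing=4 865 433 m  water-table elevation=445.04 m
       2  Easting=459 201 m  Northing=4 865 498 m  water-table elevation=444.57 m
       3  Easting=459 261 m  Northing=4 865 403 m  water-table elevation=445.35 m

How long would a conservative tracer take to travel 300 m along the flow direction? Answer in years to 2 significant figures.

Three-point gradient (reference 1): Δ to 2 = (-140, 65, -0.47), Δ to 3 = (-80, -30, +0.31).
∂h/∂x = -0.0006436, ∂h/∂y = -0.008617 (det = 9400).
|∇h| = √(-0.0006436² + -0.008617²) = 0.008641
Seepage velocity v = K·i/n = 0.26 × 0.008641 / 0.42 = 0.005349 m/day.
t = 300 / 0.005349 = 5.609e+04 days = 154 years.

150 years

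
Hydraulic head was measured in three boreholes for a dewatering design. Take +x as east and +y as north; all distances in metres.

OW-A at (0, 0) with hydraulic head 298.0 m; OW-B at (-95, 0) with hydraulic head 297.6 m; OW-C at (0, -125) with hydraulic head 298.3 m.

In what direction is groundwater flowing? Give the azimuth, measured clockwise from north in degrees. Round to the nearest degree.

300°

∂h/∂x = (297.6 − 298.0) / (-95 − 0) = +0.004211
∂h/∂y = (298.3 − 298.0) / (-125 − 0) = -0.002400
Flow direction (−∇h) has components (-0.004211 E, +0.002400 N).
Azimuth = atan2(E, N) = atan2(-0.004211, +0.002400) = 299.7° ≈ 300°.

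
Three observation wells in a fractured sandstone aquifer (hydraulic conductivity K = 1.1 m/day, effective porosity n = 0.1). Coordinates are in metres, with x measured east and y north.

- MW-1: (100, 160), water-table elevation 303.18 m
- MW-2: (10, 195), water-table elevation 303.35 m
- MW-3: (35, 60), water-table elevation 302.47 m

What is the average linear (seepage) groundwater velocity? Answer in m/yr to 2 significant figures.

With h = a·x + b·y + c and MW-1 as origin, the differences give:
  (-90)·a + 35·b = +0.17
  (-65)·a + (-100)·b = -0.71
Eliminate b (×(-100) and ×35, subtract): 11275·a = 7.850 → a = ∂h/∂x = +0.0006962
Back-substitute: b = ∂h/∂y = +0.006647.
|∇h| = √(0.0006962² + 0.006647²) = 0.006683
Seepage velocity v = K·i/n = 1.1 × 0.006683 / 0.1 = 0.07351 m/day = 26.85 m/yr.

27 m/yr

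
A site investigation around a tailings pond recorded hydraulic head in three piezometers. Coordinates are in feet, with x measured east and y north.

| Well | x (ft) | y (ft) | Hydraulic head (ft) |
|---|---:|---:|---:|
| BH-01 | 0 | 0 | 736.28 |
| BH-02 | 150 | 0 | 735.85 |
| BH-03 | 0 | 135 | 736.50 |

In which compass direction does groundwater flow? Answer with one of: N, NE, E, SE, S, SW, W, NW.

∂h/∂x = (735.85 − 736.28) / (150 − 0) = -0.002867
∂h/∂y = (736.50 − 736.28) / (135 − 0) = +0.001630
Flow = −∇h = (+0.002867 east, -0.001630 north), which points southeast.

SE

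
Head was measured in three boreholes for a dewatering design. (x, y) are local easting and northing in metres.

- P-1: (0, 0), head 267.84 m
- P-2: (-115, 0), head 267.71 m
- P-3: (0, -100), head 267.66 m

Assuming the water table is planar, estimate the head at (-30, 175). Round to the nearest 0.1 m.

268.1 m

∂h/∂x = (267.71 − 267.84) / (-115 − 0) = +0.001130
∂h/∂y = (267.66 − 267.84) / (-100 − 0) = +0.001800
h(-30, 175) = 267.84 + (+0.001130)·(-30) + (+0.001800)·(175) = 267.84 -0.034 +0.315 = 268.121 m.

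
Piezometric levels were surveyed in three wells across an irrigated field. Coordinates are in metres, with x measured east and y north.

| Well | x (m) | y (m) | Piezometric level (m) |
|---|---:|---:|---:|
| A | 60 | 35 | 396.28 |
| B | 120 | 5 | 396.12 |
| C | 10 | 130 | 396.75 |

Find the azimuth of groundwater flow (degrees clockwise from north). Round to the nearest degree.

177°

With h = a·x + b·y + c and A as origin, the differences give:
  60·a + (-30)·b = -0.16
  (-50)·a + 95·b = +0.47
Eliminate b (×95 and ×(-30), subtract): 4200·a = -1.100 → a = ∂h/∂x = -0.0002619
Back-substitute: b = ∂h/∂y = +0.004810.
Flow direction (−∇h) has components (+0.0002619 E, -0.004810 N).
Azimuth = atan2(E, N) = atan2(+0.0002619, -0.004810) = 176.9° ≈ 177°.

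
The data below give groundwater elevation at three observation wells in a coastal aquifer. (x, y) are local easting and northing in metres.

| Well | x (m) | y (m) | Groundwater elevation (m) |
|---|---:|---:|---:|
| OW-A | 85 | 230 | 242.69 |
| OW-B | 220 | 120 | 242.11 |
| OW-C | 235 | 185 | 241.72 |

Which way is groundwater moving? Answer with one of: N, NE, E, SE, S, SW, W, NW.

NE

Taking OW-A as reference: OW-B−OW-A = (135, -110, -0.58); OW-C−OW-A = (150, -45, -0.97).
Determinant of the coordinate differences = 135·(-45) − 150·(-110) = 10425.
∂h/∂x = [(-0.58)·(-45) − (-0.97)·(-110)] / 10425 = -0.007731
∂h/∂y = [135·(-0.97) − 150·(-0.58)] / 10425 = -0.004216
Flow = −∇h = (+0.007731 east, +0.004216 north), which points northeast.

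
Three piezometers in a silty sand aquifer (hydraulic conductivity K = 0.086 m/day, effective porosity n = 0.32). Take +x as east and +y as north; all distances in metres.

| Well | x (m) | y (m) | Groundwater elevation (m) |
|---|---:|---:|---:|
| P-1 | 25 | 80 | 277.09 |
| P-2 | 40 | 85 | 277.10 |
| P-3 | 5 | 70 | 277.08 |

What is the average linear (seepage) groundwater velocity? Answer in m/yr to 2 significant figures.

0.14 m/yr

Differences from P-1: to P-2 (Δx, Δy, Δh) = (15, 5, +0.01); to P-3 = (-20, -10, -0.01).
Determinant of the coordinate differences = 15·(-10) − (-20)·5 = -50.
∂h/∂x = [(+0.01)·(-10) − (-0.01)·5] / -50 = +0.001000
∂h/∂y = [15·(-0.01) − (-20)·(+0.01)] / -50 = -0.001000
|∇h| = √(0.001000² + -0.001000²) = 0.001414
Seepage velocity v = K·i/n = 0.086 × 0.001414 / 0.32 = 0.00038 m/day = 0.1388 m/yr.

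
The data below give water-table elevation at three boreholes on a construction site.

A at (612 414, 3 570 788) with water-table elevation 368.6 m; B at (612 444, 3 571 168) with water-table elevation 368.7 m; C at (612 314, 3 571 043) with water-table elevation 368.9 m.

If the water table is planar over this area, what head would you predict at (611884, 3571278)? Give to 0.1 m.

Three-point gradient (reference A): Δ to B = (30, 380, +0.1), Δ to C = (-100, 255, +0.3).
∂h/∂x = -0.001939, ∂h/∂y = +0.0004162 (det = 45650).
h(611884, 3571278) = 368.6 + (-0.001939)·(-530) + (+0.0004162)·(490) = 368.6 +1.027 +0.204 = 369.831 m.

369.8 m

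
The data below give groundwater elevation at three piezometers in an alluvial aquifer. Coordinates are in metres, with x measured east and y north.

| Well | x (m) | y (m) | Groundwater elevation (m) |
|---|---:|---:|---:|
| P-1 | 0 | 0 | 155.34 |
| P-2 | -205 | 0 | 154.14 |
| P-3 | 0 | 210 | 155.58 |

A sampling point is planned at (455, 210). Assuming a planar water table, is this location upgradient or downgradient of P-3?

upgradient

∂h/∂x = (154.14 − 155.34) / (-205 − 0) = +0.005854
∂h/∂y = (155.58 − 155.34) / (210 − 0) = +0.001143
Head at (455, 210) = 155.34 + (+0.005854)·(455) + (+0.001143)·(210) = 158.24 m.
That is higher than the 155.58 m at P-3, so the point is upgradient.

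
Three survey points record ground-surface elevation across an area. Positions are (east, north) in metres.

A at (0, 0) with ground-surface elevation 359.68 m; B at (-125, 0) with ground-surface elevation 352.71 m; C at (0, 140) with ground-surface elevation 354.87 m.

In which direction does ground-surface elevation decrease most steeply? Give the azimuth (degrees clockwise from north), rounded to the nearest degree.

302°

∂z/∂x = (352.71 − 359.68) / (-125 − 0) = +0.05576
∂z/∂y = (354.87 − 359.68) / (140 − 0) = -0.03436
Steepest decrease is along −∇f: components (-0.05576 E, +0.03436 N).
Azimuth = atan2(-0.05576, +0.03436) = 301.6° ≈ 302°.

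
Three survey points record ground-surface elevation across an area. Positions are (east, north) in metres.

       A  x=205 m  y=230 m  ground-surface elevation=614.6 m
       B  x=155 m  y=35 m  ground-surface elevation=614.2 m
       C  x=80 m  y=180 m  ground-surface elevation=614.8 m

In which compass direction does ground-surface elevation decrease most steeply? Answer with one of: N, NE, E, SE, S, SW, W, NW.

Three-point gradient (reference A): Δ to B = (-50, -195, -0.4), Δ to C = (-125, -50, +0.2).
∂z/∂x = -0.002697, ∂z/∂y = +0.002743 (det = -21875).
Steepest decrease is along −∇f = (+0.002697 E, -0.002743 N) → southeast.

SE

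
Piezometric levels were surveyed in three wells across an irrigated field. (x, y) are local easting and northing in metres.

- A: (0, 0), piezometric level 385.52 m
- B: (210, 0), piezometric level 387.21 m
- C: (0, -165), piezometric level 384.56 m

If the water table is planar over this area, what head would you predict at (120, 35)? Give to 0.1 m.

∂h/∂x = (387.21 − 385.52) / (210 − 0) = +0.008048
∂h/∂y = (384.56 − 385.52) / (-165 − 0) = +0.005818
h(120, 35) = 385.52 + (+0.008048)·(120) + (+0.005818)·(35) = 385.52 +0.966 +0.204 = 386.689 m.

386.7 m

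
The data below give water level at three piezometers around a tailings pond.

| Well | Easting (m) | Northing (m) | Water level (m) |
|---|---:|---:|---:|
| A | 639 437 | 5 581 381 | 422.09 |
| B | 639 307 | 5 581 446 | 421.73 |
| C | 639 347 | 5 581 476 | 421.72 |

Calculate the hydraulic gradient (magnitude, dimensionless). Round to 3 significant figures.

0.00288

With h = a·x + b·y + c and A as origin, the differences give:
  (-130)·a + 65·b = -0.36
  (-90)·a + 95·b = -0.37
Eliminate b (×95 and ×65, subtract): -6500·a = -10.150 → a = ∂h/∂x = +0.001562
Back-substitute: b = ∂h/∂y = -0.002415.
|∇h| = √(0.001562² + -0.002415²) = 0.002876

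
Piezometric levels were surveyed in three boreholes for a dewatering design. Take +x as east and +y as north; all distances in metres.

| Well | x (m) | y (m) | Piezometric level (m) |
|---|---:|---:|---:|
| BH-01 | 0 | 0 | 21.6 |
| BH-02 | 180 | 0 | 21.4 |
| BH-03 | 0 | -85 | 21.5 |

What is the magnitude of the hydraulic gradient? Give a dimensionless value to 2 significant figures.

0.0016

∂h/∂x = (21.4 − 21.6) / (180 − 0) = -0.001111
∂h/∂y = (21.5 − 21.6) / (-85 − 0) = +0.001176
|∇h| = √(-0.001111² + 0.001176²) = 0.001618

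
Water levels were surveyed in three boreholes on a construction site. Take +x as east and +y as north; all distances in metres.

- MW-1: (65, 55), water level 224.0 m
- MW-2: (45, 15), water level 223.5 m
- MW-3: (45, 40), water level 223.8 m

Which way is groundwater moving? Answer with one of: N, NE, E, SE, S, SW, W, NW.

Three-point gradient (reference MW-1): Δ to MW-2 = (-20, -40, -0.5), Δ to MW-3 = (-20, -15, -0.2).
∂h/∂x = +0.0010000, ∂h/∂y = +0.01200 (det = -500).
Flow = −∇h = (-0.0010000 east, -0.01200 north), which points south.

S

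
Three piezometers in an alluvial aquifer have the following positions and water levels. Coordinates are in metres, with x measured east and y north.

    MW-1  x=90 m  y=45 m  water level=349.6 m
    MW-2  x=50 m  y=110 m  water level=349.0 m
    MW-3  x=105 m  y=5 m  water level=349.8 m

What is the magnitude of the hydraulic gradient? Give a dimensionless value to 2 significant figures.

0.018

Three-point gradient (reference MW-1): Δ to MW-2 = (-40, 65, -0.6), Δ to MW-3 = (15, -40, +0.2).
∂h/∂x = +0.01760, ∂h/∂y = +0.001600 (det = 625).
|∇h| = √(0.01760² + 0.001600²) = 0.01767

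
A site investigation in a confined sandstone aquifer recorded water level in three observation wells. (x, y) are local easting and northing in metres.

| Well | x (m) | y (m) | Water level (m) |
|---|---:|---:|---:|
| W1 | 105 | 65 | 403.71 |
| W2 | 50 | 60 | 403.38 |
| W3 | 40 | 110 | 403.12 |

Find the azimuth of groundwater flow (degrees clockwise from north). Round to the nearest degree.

302°

Differences from W1: to W2 (Δx, Δy, Δh) = (-55, -5, -0.33); to W3 = (-65, 45, -0.59).
Solve a·Δx + b·Δy = Δh: det = (-55)·45 − (-65)·(-5) = -2800.
∂h/∂x = [(-0.33)·45 − (-0.59)·(-5)] / -2800 = +0.006357
∂h/∂y = [(-55)·(-0.59) − (-65)·(-0.33)] / -2800 = -0.003929
Flow direction (−∇h) has components (-0.006357 E, +0.003929 N).
Azimuth = atan2(E, N) = atan2(-0.006357, +0.003929) = 301.7° ≈ 302°.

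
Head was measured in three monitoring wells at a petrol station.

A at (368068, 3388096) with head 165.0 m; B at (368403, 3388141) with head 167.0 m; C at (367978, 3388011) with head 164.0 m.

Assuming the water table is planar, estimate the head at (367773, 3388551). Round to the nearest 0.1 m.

166.4 m

Differences from A: to B (Δx, Δy, Δh) = (335, 45, +2.0); to C = (-90, -85, -1.0).
Determinant of the coordinate differences = 335·(-85) − (-90)·45 = -24425.
∂h/∂x = [(+2.0)·(-85) − (-1.0)·45] / -24425 = +0.005118
∂h/∂y = [335·(-1.0) − (-90)·(+2.0)] / -24425 = +0.006346
h(367773, 3388551) = 165.0 + (+0.005118)·(-295) + (+0.006346)·(455) = 165.0 -1.510 +2.887 = 166.378 m.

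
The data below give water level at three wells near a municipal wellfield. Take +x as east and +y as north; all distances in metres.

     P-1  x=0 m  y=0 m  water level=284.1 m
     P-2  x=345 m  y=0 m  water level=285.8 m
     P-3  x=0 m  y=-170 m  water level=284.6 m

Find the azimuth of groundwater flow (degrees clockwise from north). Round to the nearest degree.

∂h/∂x = (285.8 − 284.1) / (345 − 0) = +0.004928
∂h/∂y = (284.6 − 284.1) / (-170 − 0) = -0.002941
Flow direction (−∇h) has components (-0.004928 E, +0.002941 N).
Azimuth = atan2(E, N) = atan2(-0.004928, +0.002941) = 300.8° ≈ 301°.

301°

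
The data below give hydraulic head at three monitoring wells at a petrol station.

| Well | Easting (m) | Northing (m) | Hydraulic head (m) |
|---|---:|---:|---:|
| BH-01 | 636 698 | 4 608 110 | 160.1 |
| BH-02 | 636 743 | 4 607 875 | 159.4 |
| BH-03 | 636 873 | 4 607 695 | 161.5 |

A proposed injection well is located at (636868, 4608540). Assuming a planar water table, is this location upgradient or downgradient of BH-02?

upgradient

With h = a·x + b·y + c and BH-01 as origin, the differences give:
  45·a + (-235)·b = -0.7
  175·a + (-415)·b = +1.4
Eliminate b (×(-415) and ×(-235), subtract): 22450·a = 619.50 → a = ∂h/∂x = +0.02759
Back-substitute: b = ∂h/∂y = +0.008263.
Head at (636868, 4608540) = 160.1 + (+0.02759)·(170) + (+0.008263)·(430) = 168.34 m.
That is higher than the 159.4 m at BH-02, so the point is upgradient.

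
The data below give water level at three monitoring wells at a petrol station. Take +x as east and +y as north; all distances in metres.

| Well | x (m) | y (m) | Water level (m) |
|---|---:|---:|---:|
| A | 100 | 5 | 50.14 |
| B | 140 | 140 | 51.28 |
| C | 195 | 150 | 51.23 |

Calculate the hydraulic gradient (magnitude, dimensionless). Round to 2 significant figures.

0.0096

With h = a·x + b·y + c and A as origin, the differences give:
  40·a + 135·b = +1.14
  95·a + 145·b = +1.09
Eliminate b (×145 and ×135, subtract): -7025·a = 18.150 → a = ∂h/∂x = -0.002584
Back-substitute: b = ∂h/∂y = +0.009210.
|∇h| = √(-0.002584² + 0.009210²) = 0.009566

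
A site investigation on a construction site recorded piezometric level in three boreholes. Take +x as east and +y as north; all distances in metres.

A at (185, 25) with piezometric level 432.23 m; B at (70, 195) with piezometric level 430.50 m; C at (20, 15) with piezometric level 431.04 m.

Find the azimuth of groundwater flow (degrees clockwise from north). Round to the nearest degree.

304°

Taking A as reference: B−A = (-115, 170, -1.73); C−A = (-165, -10, -1.19).
Solve a·Δx + b·Δy = Δh: det = (-115)·(-10) − (-165)·170 = 29200.
∂h/∂x = [(-1.73)·(-10) − (-1.19)·170] / 29200 = +0.007521
∂h/∂y = [(-115)·(-1.19) − (-165)·(-1.73)] / 29200 = -0.005089
Flow direction (−∇h) has components (-0.007521 E, +0.005089 N).
Azimuth = atan2(E, N) = atan2(-0.007521, +0.005089) = 304.1° ≈ 304°.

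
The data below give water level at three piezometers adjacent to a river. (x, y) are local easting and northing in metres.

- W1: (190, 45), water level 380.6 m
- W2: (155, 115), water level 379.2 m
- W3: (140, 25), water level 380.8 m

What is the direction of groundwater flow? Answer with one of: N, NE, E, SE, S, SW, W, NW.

N

With h = a·x + b·y + c and W1 as origin, the differences give:
  (-35)·a + 70·b = -1.4
  (-50)·a + (-20)·b = +0.2
Eliminate b (×(-20) and ×70, subtract): 4200·a = 14.00 → a = ∂h/∂x = +0.003333
Back-substitute: b = ∂h/∂y = -0.01833.
Flow = −∇h = (-0.003333 east, +0.01833 north), which points north.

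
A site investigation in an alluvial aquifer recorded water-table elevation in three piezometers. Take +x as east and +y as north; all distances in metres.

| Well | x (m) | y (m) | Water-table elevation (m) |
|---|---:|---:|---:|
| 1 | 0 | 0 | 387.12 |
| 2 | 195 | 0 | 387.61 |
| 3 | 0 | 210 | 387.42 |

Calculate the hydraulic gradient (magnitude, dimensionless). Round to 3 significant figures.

0.00289

∂h/∂x = (387.61 − 387.12) / (195 − 0) = +0.002513
∂h/∂y = (387.42 − 387.12) / (210 − 0) = +0.001429
|∇h| = √(0.002513² + 0.001429²) = 0.002891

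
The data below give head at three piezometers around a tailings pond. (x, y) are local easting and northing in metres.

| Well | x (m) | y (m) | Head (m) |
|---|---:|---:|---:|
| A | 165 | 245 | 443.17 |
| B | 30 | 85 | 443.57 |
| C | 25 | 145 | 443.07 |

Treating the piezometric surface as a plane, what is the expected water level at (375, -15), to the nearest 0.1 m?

Differences from A: to B (Δx, Δy, Δh) = (-135, -160, +0.40); to C = (-140, -100, -0.10).
Determinant of the coordinate differences = (-135)·(-100) − (-140)·(-160) = -8900.
∂h/∂x = [(+0.40)·(-100) − (-0.10)·(-160)] / -8900 = +0.006292
∂h/∂y = [(-135)·(-0.10) − (-140)·(+0.40)] / -8900 = -0.007809
h(375, -15) = 443.17 + (+0.006292)·(210) + (-0.007809)·(-260) = 443.17 +1.321 +2.030 = 446.522 m.

446.5 m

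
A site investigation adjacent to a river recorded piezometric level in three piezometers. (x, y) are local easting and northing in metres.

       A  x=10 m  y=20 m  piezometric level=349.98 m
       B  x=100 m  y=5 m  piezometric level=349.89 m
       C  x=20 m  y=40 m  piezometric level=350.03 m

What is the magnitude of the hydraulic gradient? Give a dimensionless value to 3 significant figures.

0.00282

Differences from A: to B (Δx, Δy, Δh) = (90, -15, -0.09); to C = (10, 20, +0.05).
Solve a·Δx + b·Δy = Δh: det = 90·20 − 10·(-15) = 1950.
∂h/∂x = [(-0.09)·20 − (+0.05)·(-15)] / 1950 = -0.0005385
∂h/∂y = [90·(+0.05) − 10·(-0.09)] / 1950 = +0.002769
|∇h| = √(-0.0005385² + 0.002769²) = 0.002821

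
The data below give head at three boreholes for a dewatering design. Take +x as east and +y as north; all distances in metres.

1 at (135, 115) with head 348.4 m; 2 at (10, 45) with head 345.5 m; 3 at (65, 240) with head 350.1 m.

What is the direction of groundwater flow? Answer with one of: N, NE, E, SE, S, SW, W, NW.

SW

Differences from 1: to 2 (Δx, Δy, Δh) = (-125, -70, -2.9); to 3 = (-70, 125, +1.7).
Determinant of the coordinate differences = (-125)·125 − (-70)·(-70) = -20525.
∂h/∂x = [(-2.9)·125 − (+1.7)·(-70)] / -20525 = +0.01186
∂h/∂y = [(-125)·(+1.7) − (-70)·(-2.9)] / -20525 = +0.02024
Flow = −∇h = (-0.01186 east, -0.02024 north), which points southwest.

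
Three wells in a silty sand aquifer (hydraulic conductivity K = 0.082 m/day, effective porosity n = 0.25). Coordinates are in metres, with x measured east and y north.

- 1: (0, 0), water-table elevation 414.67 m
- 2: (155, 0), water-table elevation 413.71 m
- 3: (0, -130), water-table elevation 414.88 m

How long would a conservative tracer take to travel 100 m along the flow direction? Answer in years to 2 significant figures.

∂h/∂x = (413.71 − 414.67) / (155 − 0) = -0.006194
∂h/∂y = (414.88 − 414.67) / (-130 − 0) = -0.001615
|∇h| = √(-0.006194² + -0.001615²) = 0.006401
Seepage velocity v = K·i/n = 0.082 × 0.006401 / 0.25 = 0.0021 m/day.
t = 100 / 0.0021 = 4.762e+04 days = 130 years.

130 years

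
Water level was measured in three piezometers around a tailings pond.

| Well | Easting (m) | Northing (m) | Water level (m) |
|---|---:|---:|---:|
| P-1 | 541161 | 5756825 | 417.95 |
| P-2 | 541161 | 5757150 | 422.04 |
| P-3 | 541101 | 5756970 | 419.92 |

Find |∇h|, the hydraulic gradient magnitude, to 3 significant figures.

Taking P-1 as reference: P-2−P-1 = (0, 325, +4.09); P-3−P-1 = (-60, 145, +1.97).
Determinant of the coordinate differences = 0·145 − (-60)·325 = 19500.
∂h/∂x = [(+4.09)·145 − (+1.97)·325] / 19500 = -0.002421
∂h/∂y = [0·(+1.97) − (-60)·(+4.09)] / 19500 = +0.01258
|∇h| = √(-0.002421² + 0.01258²) = 0.01281

0.0128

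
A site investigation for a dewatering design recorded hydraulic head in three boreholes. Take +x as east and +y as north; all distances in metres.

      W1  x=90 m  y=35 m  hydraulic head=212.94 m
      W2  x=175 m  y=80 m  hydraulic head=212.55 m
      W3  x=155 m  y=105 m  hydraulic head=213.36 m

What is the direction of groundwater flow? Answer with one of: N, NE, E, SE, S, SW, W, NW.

SE

Three-point gradient (reference W1): Δ to W2 = (85, 45, -0.39), Δ to W3 = (65, 70, +0.42).
∂h/∂x = -0.01527, ∂h/∂y = +0.02018 (det = 3025).
Flow = −∇h = (+0.01527 east, -0.02018 north), which points southeast.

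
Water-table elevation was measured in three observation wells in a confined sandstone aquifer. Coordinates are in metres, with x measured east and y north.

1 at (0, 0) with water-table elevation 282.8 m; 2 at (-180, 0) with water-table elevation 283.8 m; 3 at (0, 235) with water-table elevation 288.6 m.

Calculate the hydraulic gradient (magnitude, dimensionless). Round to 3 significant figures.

0.0253

∂h/∂x = (283.8 − 282.8) / (-180 − 0) = -0.005556
∂h/∂y = (288.6 − 282.8) / (235 − 0) = +0.02468
|∇h| = √(-0.005556² + 0.02468²) = 0.0253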